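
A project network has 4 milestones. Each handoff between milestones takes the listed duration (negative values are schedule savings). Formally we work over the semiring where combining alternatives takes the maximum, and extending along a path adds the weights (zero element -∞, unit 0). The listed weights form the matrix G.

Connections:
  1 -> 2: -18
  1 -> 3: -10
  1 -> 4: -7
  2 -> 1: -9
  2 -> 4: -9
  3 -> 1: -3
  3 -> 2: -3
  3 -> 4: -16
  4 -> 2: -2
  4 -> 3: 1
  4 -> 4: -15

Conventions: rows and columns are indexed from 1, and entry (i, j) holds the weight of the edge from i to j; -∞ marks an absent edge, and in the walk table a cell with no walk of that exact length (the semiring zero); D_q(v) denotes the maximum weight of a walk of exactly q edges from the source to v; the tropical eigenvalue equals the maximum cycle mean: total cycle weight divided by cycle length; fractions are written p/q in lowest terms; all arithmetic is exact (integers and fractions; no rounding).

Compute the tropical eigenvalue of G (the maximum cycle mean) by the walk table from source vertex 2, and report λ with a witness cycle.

q=0: [-∞, 0, -∞, -∞]
q=1: [-9, -∞, -∞, -9]
q=2: [-∞, -11, -8, -16]
q=3: [-11, -11, -15, -20]
q=4: [-18, -18, -19, -18]
Optimal cycle mean attained by: cycle 1->4->3->1, total (-7) + 1 + (-3), length 3.
Answer: λ = -3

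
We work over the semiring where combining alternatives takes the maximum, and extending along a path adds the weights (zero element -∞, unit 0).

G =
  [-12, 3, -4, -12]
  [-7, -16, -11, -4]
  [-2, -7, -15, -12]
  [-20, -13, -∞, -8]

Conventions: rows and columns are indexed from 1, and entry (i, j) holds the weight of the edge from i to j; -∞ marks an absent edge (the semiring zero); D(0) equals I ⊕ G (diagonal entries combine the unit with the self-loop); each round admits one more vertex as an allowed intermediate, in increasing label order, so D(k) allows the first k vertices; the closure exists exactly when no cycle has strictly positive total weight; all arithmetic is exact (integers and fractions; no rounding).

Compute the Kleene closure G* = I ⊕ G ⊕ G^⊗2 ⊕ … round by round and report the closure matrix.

D(0):
  [0, 3, -4, -12]
  [-7, 0, -11, -4]
  [-2, -7, 0, -12]
  [-20, -13, -∞, 0]
D(1):
  [0, 3, -4, -12]
  [-7, 0, -11, -4]
  [-2, 1, 0, -12]
  [-20, -13, -24, 0]
D(2):
  [0, 3, -4, -1]
  [-7, 0, -11, -4]
  [-2, 1, 0, -3]
  [-20, -13, -24, 0]
D(3):
  [0, 3, -4, -1]
  [-7, 0, -11, -4]
  [-2, 1, 0, -3]
  [-20, -13, -24, 0]
D(4):
  [0, 3, -4, -1]
  [-7, 0, -11, -4]
  [-2, 1, 0, -3]
  [-20, -13, -24, 0]
Answer: G* = [[0, 3, -4, -1], [-7, 0, -11, -4], [-2, 1, 0, -3], [-20, -13, -24, 0]]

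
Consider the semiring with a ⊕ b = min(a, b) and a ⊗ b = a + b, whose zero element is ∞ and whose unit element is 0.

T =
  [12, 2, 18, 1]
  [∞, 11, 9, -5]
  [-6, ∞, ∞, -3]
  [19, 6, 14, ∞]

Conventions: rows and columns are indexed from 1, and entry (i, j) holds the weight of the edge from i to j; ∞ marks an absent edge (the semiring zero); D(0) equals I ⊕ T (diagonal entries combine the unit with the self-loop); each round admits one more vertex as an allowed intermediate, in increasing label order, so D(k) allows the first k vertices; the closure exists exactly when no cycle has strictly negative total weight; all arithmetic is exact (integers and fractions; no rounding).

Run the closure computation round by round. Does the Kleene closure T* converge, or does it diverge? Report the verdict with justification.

D(0):
  [0, 2, 18, 1]
  [∞, 0, 9, -5]
  [-6, ∞, 0, -3]
  [19, 6, 14, 0]
D(1):
  [0, 2, 18, 1]
  [∞, 0, 9, -5]
  [-6, -4, 0, -5]
  [19, 6, 14, 0]
D(2):
  [0, 2, 11, -3]
  [∞, 0, 9, -5]
  [-6, -4, 0, -9]
  [19, 6, 14, 0]
D(3):
  [0, 2, 11, -3]
  [3, 0, 9, -5]
  [-6, -4, 0, -9]
  [8, 6, 14, 0]
D(4):
  [0, 2, 11, -3]
  [3, 0, 9, -5]
  [-6, -4, 0, -9]
  [8, 6, 14, 0]
Key observation: every diagonal entry stays at the unit through all rounds, so no improving cycle exists.
Answer: CONVERGES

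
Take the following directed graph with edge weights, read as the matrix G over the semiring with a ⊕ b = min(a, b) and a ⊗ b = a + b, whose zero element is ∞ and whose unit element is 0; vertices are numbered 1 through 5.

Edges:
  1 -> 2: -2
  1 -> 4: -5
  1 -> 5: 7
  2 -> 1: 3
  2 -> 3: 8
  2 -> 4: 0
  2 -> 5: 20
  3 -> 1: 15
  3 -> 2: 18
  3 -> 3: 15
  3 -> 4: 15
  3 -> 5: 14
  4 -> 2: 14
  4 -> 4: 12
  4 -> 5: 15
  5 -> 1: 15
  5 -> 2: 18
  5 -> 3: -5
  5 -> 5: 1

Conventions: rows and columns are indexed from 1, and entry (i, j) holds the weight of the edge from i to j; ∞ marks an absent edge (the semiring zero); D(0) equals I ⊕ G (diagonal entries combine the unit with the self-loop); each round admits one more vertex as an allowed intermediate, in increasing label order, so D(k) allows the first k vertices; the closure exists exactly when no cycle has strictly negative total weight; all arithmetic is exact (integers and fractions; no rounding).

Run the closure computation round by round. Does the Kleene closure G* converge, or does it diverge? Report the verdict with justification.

D(0):
  [0, -2, ∞, -5, 7]
  [3, 0, 8, 0, 20]
  [15, 18, 0, 15, 14]
  [∞, 14, ∞, 0, 15]
  [15, 18, -5, ∞, 0]
D(1):
  [0, -2, ∞, -5, 7]
  [3, 0, 8, -2, 10]
  [15, 13, 0, 10, 14]
  [∞, 14, ∞, 0, 15]
  [15, 13, -5, 10, 0]
D(2):
  [0, -2, 6, -5, 7]
  [3, 0, 8, -2, 10]
  [15, 13, 0, 10, 14]
  [17, 14, 22, 0, 15]
  [15, 13, -5, 10, 0]
D(3):
  [0, -2, 6, -5, 7]
  [3, 0, 8, -2, 10]
  [15, 13, 0, 10, 14]
  [17, 14, 22, 0, 15]
  [10, 8, -5, 5, 0]
D(4):
  [0, -2, 6, -5, 7]
  [3, 0, 8, -2, 10]
  [15, 13, 0, 10, 14]
  [17, 14, 22, 0, 15]
  [10, 8, -5, 5, 0]
D(5):
  [0, -2, 2, -5, 7]
  [3, 0, 5, -2, 10]
  [15, 13, 0, 10, 14]
  [17, 14, 10, 0, 15]
  [10, 8, -5, 5, 0]
Key observation: every diagonal entry stays at the unit through all rounds, so no improving cycle exists.
Answer: CONVERGES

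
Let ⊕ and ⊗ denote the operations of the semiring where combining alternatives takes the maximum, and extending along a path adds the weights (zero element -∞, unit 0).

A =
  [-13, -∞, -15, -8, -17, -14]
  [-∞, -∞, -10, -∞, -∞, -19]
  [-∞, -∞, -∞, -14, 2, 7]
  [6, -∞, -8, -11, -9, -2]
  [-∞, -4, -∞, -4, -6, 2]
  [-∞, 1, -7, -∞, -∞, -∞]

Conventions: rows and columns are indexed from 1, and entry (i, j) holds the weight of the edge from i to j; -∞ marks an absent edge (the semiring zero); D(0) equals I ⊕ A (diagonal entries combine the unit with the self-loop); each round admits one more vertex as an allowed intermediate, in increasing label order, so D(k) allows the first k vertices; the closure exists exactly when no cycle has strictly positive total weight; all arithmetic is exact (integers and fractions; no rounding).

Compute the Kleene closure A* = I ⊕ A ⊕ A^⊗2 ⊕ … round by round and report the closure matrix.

D(0):
  [0, -∞, -15, -8, -17, -14]
  [-∞, 0, -10, -∞, -∞, -19]
  [-∞, -∞, 0, -14, 2, 7]
  [6, -∞, -8, 0, -9, -2]
  [-∞, -4, -∞, -4, 0, 2]
  [-∞, 1, -7, -∞, -∞, 0]
D(1):
  [0, -∞, -15, -8, -17, -14]
  [-∞, 0, -10, -∞, -∞, -19]
  [-∞, -∞, 0, -14, 2, 7]
  [6, -∞, -8, 0, -9, -2]
  [-∞, -4, -∞, -4, 0, 2]
  [-∞, 1, -7, -∞, -∞, 0]
D(2):
  [0, -∞, -15, -8, -17, -14]
  [-∞, 0, -10, -∞, -∞, -19]
  [-∞, -∞, 0, -14, 2, 7]
  [6, -∞, -8, 0, -9, -2]
  [-∞, -4, -14, -4, 0, 2]
  [-∞, 1, -7, -∞, -∞, 0]
D(3):
  [0, -∞, -15, -8, -13, -8]
  [-∞, 0, -10, -24, -8, -3]
  [-∞, -∞, 0, -14, 2, 7]
  [6, -∞, -8, 0, -6, -1]
  [-∞, -4, -14, -4, 0, 2]
  [-∞, 1, -7, -21, -5, 0]
D(4):
  [0, -∞, -15, -8, -13, -8]
  [-18, 0, -10, -24, -8, -3]
  [-8, -∞, 0, -14, 2, 7]
  [6, -∞, -8, 0, -6, -1]
  [2, -4, -12, -4, 0, 2]
  [-15, 1, -7, -21, -5, 0]
D(5):
  [0, -17, -15, -8, -13, -8]
  [-6, 0, -10, -12, -8, -3]
  [4, -2, 0, -2, 2, 7]
  [6, -10, -8, 0, -6, -1]
  [2, -4, -12, -4, 0, 2]
  [-3, 1, -7, -9, -5, 0]
D(6):
  [0, -7, -15, -8, -13, -8]
  [-6, 0, -10, -12, -8, -3]
  [4, 8, 0, -2, 2, 7]
  [6, 0, -8, 0, -6, -1]
  [2, 3, -5, -4, 0, 2]
  [-3, 1, -7, -9, -5, 0]
Answer: A* = [[0, -7, -15, -8, -13, -8], [-6, 0, -10, -12, -8, -3], [4, 8, 0, -2, 2, 7], [6, 0, -8, 0, -6, -1], [2, 3, -5, -4, 0, 2], [-3, 1, -7, -9, -5, 0]]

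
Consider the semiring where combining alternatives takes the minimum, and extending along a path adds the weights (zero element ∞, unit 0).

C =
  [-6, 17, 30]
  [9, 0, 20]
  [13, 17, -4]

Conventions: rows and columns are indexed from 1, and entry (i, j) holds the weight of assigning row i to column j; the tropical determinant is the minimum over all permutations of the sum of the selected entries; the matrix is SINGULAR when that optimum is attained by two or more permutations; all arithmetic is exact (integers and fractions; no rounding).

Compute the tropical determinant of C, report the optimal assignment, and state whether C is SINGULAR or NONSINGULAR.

σ = (1, 2, 3): (-6) + 0 + (-4) = -10
σ = (1, 3, 2): (-6) + 20 + 17 = 31
σ = (2, 1, 3): 17 + 9 + (-4) = 22
σ = (2, 3, 1): 17 + 20 + 13 = 50
σ = (3, 1, 2): 30 + 9 + 17 = 56
σ = (3, 2, 1): 30 + 0 + 13 = 43
Optimal value attained by: σ = (1, 2, 3).
Answer: det⊕(C) = -10; verdict: NONSINGULAR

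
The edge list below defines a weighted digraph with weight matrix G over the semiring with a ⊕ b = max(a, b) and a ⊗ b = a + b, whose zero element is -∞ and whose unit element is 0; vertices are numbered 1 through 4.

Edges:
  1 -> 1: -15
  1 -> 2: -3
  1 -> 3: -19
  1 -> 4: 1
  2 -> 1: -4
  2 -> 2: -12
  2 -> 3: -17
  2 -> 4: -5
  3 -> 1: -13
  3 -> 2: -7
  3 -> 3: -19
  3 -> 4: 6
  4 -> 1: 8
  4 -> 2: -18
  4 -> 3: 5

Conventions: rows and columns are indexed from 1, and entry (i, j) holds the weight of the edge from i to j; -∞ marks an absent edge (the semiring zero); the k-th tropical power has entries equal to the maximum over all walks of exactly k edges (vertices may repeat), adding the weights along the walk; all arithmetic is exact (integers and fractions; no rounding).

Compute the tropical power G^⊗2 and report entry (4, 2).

G^⊗2:
  [9, -15, 6, -8]
  [3, -7, 0, -3]
  [14, -12, 11, -12]
  [-7, 5, -11, 11]
Key observation: the optimum is the walk 4->1->2, with weight 8 + (-3) = 5.
Optimal value attained by: walk 4->1->2.
Answer: (G^⊗2)[4][2] = 5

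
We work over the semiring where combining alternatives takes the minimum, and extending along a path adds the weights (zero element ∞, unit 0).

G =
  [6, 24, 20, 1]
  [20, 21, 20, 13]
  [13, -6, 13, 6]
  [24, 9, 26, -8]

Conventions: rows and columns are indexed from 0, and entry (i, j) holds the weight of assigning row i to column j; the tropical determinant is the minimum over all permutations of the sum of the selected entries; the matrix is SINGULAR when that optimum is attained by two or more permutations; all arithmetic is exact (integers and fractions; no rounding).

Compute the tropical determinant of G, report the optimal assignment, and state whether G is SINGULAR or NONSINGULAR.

σ = (0, 1, 2, 3): 6 + 21 + 13 + (-8) = 32
σ = (0, 1, 3, 2): 6 + 21 + 6 + 26 = 59
σ = (0, 2, 1, 3): 6 + 20 + (-6) + (-8) = 12
σ = (0, 2, 3, 1): 6 + 20 + 6 + 9 = 41
σ = (0, 3, 1, 2): 6 + 13 + (-6) + 26 = 39
σ = (0, 3, 2, 1): 6 + 13 + 13 + 9 = 41
σ = (1, 0, 2, 3): 24 + 20 + 13 + (-8) = 49
σ = (1, 0, 3, 2): 24 + 20 + 6 + 26 = 76
σ = (1, 2, 0, 3): 24 + 20 + 13 + (-8) = 49
σ = (1, 2, 3, 0): 24 + 20 + 6 + 24 = 74
σ = (1, 3, 0, 2): 24 + 13 + 13 + 26 = 76
σ = (1, 3, 2, 0): 24 + 13 + 13 + 24 = 74
σ = (2, 0, 1, 3): 20 + 20 + (-6) + (-8) = 26
σ = (2, 0, 3, 1): 20 + 20 + 6 + 9 = 55
σ = (2, 1, 0, 3): 20 + 21 + 13 + (-8) = 46
σ = (2, 1, 3, 0): 20 + 21 + 6 + 24 = 71
σ = (2, 3, 0, 1): 20 + 13 + 13 + 9 = 55
σ = (2, 3, 1, 0): 20 + 13 + (-6) + 24 = 51
σ = (3, 0, 1, 2): 1 + 20 + (-6) + 26 = 41
σ = (3, 0, 2, 1): 1 + 20 + 13 + 9 = 43
σ = (3, 1, 0, 2): 1 + 21 + 13 + 26 = 61
σ = (3, 1, 2, 0): 1 + 21 + 13 + 24 = 59
σ = (3, 2, 0, 1): 1 + 20 + 13 + 9 = 43
σ = (3, 2, 1, 0): 1 + 20 + (-6) + 24 = 39
Optimal value attained by: σ = (0, 2, 1, 3).
Answer: det⊕(G) = 12; verdict: NONSINGULAR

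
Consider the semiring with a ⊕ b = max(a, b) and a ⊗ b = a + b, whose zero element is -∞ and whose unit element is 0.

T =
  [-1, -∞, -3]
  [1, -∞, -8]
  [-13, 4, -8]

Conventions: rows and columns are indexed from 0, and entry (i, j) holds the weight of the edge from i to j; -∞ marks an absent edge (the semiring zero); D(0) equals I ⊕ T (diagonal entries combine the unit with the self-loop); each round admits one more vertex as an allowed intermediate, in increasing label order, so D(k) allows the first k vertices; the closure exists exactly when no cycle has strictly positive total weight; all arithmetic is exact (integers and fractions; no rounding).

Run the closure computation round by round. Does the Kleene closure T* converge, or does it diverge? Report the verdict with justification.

D(0):
  [0, -∞, -3]
  [1, 0, -8]
  [-13, 4, 0]
D(1):
  [0, -∞, -3]
  [1, 0, -2]
  [-13, 4, 0]
Detection: at round 2, diagonal entry (2, 2) turns strictly positive.
Key observation: the cycle 2->1->0->2 has total weight 4 + 1 + (-3), which is strictly positive.
Answer: DIVERGES — positive cycle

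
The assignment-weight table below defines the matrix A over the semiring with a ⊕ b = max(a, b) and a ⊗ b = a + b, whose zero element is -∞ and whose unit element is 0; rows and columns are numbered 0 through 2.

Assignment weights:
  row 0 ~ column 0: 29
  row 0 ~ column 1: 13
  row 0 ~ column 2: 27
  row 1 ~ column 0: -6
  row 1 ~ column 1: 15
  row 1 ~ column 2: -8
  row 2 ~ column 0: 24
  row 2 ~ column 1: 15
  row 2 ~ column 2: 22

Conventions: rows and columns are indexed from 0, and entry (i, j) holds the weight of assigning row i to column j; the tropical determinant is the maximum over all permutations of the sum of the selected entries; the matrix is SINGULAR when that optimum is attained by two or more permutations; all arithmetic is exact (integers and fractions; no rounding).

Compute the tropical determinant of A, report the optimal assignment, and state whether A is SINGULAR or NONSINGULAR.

σ = (0, 1, 2): 29 + 15 + 22 = 66
σ = (0, 2, 1): 29 + (-8) + 15 = 36
σ = (1, 0, 2): 13 + (-6) + 22 = 29
σ = (1, 2, 0): 13 + (-8) + 24 = 29
σ = (2, 0, 1): 27 + (-6) + 15 = 36
σ = (2, 1, 0): 27 + 15 + 24 = 66
Optimal value attained by: σ = (0, 1, 2).
Answer: det⊕(A) = 66; verdict: SINGULAR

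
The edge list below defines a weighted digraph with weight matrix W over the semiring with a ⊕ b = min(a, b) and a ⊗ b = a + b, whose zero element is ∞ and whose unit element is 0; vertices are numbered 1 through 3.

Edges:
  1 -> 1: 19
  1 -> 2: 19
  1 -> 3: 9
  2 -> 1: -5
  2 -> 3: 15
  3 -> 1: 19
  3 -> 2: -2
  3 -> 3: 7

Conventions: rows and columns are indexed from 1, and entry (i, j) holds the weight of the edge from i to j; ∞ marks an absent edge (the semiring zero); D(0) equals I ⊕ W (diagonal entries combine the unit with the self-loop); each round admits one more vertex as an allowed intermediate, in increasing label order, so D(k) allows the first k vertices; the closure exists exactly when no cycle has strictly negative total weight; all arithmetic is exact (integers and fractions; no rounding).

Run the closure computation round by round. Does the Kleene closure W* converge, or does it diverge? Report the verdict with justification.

D(0):
  [0, 19, 9]
  [-5, 0, 15]
  [19, -2, 0]
D(1):
  [0, 19, 9]
  [-5, 0, 4]
  [19, -2, 0]
D(2):
  [0, 19, 9]
  [-5, 0, 4]
  [-7, -2, 0]
D(3):
  [0, 7, 9]
  [-5, 0, 4]
  [-7, -2, 0]
Key observation: every diagonal entry stays at the unit through all rounds, so no improving cycle exists.
Answer: CONVERGES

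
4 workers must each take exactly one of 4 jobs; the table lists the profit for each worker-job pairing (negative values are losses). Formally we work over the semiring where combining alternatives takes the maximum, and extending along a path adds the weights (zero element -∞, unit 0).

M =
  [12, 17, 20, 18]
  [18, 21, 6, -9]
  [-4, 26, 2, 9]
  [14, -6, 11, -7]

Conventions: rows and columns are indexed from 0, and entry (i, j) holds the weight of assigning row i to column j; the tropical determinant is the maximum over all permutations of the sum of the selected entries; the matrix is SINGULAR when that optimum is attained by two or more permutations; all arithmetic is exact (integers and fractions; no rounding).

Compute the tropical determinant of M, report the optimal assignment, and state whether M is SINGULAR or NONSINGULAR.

σ = (0, 1, 2, 3): 12 + 21 + 2 + (-7) = 28
σ = (0, 1, 3, 2): 12 + 21 + 9 + 11 = 53
σ = (0, 2, 1, 3): 12 + 6 + 26 + (-7) = 37
σ = (0, 2, 3, 1): 12 + 6 + 9 + (-6) = 21
σ = (0, 3, 1, 2): 12 + (-9) + 26 + 11 = 40
σ = (0, 3, 2, 1): 12 + (-9) + 2 + (-6) = -1
σ = (1, 0, 2, 3): 17 + 18 + 2 + (-7) = 30
σ = (1, 0, 3, 2): 17 + 18 + 9 + 11 = 55
σ = (1, 2, 0, 3): 17 + 6 + (-4) + (-7) = 12
σ = (1, 2, 3, 0): 17 + 6 + 9 + 14 = 46
σ = (1, 3, 0, 2): 17 + (-9) + (-4) + 11 = 15
σ = (1, 3, 2, 0): 17 + (-9) + 2 + 14 = 24
σ = (2, 0, 1, 3): 20 + 18 + 26 + (-7) = 57
σ = (2, 0, 3, 1): 20 + 18 + 9 + (-6) = 41
σ = (2, 1, 0, 3): 20 + 21 + (-4) + (-7) = 30
σ = (2, 1, 3, 0): 20 + 21 + 9 + 14 = 64
σ = (2, 3, 0, 1): 20 + (-9) + (-4) + (-6) = 1
σ = (2, 3, 1, 0): 20 + (-9) + 26 + 14 = 51
σ = (3, 0, 1, 2): 18 + 18 + 26 + 11 = 73
σ = (3, 0, 2, 1): 18 + 18 + 2 + (-6) = 32
σ = (3, 1, 0, 2): 18 + 21 + (-4) + 11 = 46
σ = (3, 1, 2, 0): 18 + 21 + 2 + 14 = 55
σ = (3, 2, 0, 1): 18 + 6 + (-4) + (-6) = 14
σ = (3, 2, 1, 0): 18 + 6 + 26 + 14 = 64
Optimal value attained by: σ = (3, 0, 1, 2).
Answer: det⊕(M) = 73; verdict: NONSINGULAR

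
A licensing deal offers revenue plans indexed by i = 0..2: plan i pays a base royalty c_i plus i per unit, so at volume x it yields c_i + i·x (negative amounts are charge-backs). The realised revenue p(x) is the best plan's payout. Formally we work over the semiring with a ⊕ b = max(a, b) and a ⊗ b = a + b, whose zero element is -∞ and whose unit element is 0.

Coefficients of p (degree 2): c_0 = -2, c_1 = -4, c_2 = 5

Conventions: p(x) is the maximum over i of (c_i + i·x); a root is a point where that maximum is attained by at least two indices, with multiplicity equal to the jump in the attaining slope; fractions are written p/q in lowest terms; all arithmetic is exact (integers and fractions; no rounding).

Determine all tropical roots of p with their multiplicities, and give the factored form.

hull edge (i=0, c=-2) to (i=2, c=5): slope 7/2, span 2
Factored form: p(x) = 5 ⊗ (x ⊕ (-7/2)) ⊗ (x ⊕ (-7/2))
Answer: roots = -7/2 (mult 2)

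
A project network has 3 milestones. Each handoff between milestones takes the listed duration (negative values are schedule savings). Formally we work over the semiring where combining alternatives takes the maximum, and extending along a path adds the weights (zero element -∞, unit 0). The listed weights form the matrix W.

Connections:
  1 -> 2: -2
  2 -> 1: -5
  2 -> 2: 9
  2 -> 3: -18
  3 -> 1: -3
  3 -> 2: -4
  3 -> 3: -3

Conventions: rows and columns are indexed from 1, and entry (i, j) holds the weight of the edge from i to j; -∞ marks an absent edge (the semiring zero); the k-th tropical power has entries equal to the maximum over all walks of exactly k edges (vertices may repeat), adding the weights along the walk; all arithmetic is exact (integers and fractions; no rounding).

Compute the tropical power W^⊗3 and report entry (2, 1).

W^⊗2:
  [-7, 7, -20]
  [4, 18, -9]
  [-6, 5, -6]
W^⊗3:
  [2, 16, -11]
  [13, 27, 0]
  [0, 14, -9]
Key observation: the optimum is the walk 2->2->2->1, with weight 9 + 9 + (-5) = 13.
Optimal value attained by: walk 2->2->2->1.
Answer: (W^⊗3)[2][1] = 13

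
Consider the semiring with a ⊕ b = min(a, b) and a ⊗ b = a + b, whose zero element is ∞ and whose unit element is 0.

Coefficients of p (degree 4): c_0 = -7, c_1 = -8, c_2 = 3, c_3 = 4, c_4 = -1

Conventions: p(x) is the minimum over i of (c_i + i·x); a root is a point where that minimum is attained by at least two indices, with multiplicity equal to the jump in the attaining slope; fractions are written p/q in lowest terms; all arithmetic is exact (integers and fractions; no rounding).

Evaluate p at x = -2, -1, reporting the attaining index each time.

p(-2) = min(-7+0·(-2)=-7, -8+1·(-2)=-10, 3+2·(-2)=-1, 4+3·(-2)=-2, -1+4·(-2)=-9) = -10 (attained by i=1)
p(-1) = min(-7+0·(-1)=-7, -8+1·(-1)=-9, 3+2·(-1)=1, 4+3·(-1)=1, -1+4·(-1)=-5) = -9 (attained by i=1)
Answer: p(-2) = -10; p(-1) = -9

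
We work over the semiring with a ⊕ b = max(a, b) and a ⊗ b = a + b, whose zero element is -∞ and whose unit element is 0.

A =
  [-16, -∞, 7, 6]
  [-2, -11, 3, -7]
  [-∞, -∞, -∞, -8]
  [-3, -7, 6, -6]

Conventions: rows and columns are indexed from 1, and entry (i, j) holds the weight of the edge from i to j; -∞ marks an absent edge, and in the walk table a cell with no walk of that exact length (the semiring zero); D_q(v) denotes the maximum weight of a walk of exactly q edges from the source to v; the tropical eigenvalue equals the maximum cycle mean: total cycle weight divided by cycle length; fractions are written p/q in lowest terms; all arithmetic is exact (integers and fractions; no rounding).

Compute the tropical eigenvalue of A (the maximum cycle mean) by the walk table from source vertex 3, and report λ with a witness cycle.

q=0: [-∞, -∞, 0, -∞]
q=1: [-∞, -∞, -∞, -8]
q=2: [-11, -15, -2, -14]
q=3: [-17, -21, -4, -5]
q=4: [-8, -12, 1, -11]
Optimal cycle mean attained by: cycle 1->4->1, total 6 + (-3), length 2.
Answer: λ = 3/2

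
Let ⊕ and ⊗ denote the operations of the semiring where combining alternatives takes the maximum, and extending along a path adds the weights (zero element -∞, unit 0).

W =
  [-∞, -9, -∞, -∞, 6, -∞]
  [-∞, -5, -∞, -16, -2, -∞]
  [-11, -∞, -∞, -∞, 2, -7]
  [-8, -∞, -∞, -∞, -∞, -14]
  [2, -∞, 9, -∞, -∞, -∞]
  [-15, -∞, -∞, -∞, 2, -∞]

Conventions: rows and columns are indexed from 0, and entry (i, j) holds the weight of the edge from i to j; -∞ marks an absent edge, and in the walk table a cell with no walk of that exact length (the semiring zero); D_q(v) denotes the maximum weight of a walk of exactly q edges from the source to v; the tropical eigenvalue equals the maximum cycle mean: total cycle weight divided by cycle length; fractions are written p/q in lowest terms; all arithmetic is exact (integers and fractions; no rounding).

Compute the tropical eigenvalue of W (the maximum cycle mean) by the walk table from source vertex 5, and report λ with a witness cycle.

q=0: [-∞, -∞, -∞, -∞, -∞, 0]
q=1: [-15, -∞, -∞, -∞, 2, -∞]
q=2: [4, -24, 11, -∞, -9, -∞]
q=3: [0, -5, 0, -40, 13, 4]
q=4: [15, -9, 22, -21, 6, -7]
q=5: [11, 6, 15, -25, 24, 15]
q=6: [26, 2, 33, -10, 17, 8]
Optimal cycle mean attained by: cycle 2->4->2, total 2 + 9, length 2.
Answer: λ = 11/2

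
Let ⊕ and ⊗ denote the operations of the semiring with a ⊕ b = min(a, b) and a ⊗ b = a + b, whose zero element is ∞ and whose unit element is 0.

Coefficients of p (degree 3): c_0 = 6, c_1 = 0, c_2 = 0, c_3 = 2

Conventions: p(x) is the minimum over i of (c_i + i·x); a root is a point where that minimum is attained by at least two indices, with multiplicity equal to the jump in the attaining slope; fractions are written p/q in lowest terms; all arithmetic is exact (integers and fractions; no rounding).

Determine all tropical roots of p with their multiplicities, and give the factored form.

hull edge (i=0, c=6) to (i=1, c=0): slope -6, span 1
hull edge (i=1, c=0) to (i=2, c=0): slope 0, span 1
hull edge (i=2, c=0) to (i=3, c=2): slope 2, span 1
Factored form: p(x) = 2 ⊗ (x ⊕ (-2)) ⊗ (x ⊕ 0) ⊗ (x ⊕ 6)
Answer: roots = -2 (mult 1), 0 (mult 1), 6 (mult 1)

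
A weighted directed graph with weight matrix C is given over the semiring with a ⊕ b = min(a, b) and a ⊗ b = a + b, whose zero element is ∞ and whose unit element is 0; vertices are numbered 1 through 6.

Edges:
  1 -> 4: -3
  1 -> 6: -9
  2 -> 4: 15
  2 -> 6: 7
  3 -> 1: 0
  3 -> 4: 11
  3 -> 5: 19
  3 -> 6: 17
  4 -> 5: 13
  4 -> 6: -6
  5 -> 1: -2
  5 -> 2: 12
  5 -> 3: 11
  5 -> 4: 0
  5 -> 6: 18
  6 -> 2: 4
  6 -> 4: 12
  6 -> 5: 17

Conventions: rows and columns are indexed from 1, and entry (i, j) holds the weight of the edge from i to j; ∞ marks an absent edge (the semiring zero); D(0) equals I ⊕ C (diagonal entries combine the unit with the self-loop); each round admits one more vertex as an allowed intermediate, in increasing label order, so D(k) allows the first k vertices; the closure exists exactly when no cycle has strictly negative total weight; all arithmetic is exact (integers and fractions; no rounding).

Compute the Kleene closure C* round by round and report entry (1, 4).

D(0):
  [0, ∞, ∞, -3, ∞, -9]
  [∞, 0, ∞, 15, ∞, 7]
  [0, ∞, 0, 11, 19, 17]
  [∞, ∞, ∞, 0, 13, -6]
  [-2, 12, 11, 0, 0, 18]
  [∞, 4, ∞, 12, 17, 0]
D(1):
  [0, ∞, ∞, -3, ∞, -9]
  [∞, 0, ∞, 15, ∞, 7]
  [0, ∞, 0, -3, 19, -9]
  [∞, ∞, ∞, 0, 13, -6]
  [-2, 12, 11, -5, 0, -11]
  [∞, 4, ∞, 12, 17, 0]
D(2):
  [0, ∞, ∞, -3, ∞, -9]
  [∞, 0, ∞, 15, ∞, 7]
  [0, ∞, 0, -3, 19, -9]
  [∞, ∞, ∞, 0, 13, -6]
  [-2, 12, 11, -5, 0, -11]
  [∞, 4, ∞, 12, 17, 0]
D(3):
  [0, ∞, ∞, -3, ∞, -9]
  [∞, 0, ∞, 15, ∞, 7]
  [0, ∞, 0, -3, 19, -9]
  [∞, ∞, ∞, 0, 13, -6]
  [-2, 12, 11, -5, 0, -11]
  [∞, 4, ∞, 12, 17, 0]
D(4):
  [0, ∞, ∞, -3, 10, -9]
  [∞, 0, ∞, 15, 28, 7]
  [0, ∞, 0, -3, 10, -9]
  [∞, ∞, ∞, 0, 13, -6]
  [-2, 12, 11, -5, 0, -11]
  [∞, 4, ∞, 12, 17, 0]
D(5):
  [0, 22, 21, -3, 10, -9]
  [26, 0, 39, 15, 28, 7]
  [0, 22, 0, -3, 10, -9]
  [11, 25, 24, 0, 13, -6]
  [-2, 12, 11, -5, 0, -11]
  [15, 4, 28, 12, 17, 0]
D(6):
  [0, -5, 19, -3, 8, -9]
  [22, 0, 35, 15, 24, 7]
  [0, -5, 0, -3, 8, -9]
  [9, -2, 22, 0, 11, -6]
  [-2, -7, 11, -5, 0, -11]
  [15, 4, 28, 12, 17, 0]
Answer: C*[1][4] = -3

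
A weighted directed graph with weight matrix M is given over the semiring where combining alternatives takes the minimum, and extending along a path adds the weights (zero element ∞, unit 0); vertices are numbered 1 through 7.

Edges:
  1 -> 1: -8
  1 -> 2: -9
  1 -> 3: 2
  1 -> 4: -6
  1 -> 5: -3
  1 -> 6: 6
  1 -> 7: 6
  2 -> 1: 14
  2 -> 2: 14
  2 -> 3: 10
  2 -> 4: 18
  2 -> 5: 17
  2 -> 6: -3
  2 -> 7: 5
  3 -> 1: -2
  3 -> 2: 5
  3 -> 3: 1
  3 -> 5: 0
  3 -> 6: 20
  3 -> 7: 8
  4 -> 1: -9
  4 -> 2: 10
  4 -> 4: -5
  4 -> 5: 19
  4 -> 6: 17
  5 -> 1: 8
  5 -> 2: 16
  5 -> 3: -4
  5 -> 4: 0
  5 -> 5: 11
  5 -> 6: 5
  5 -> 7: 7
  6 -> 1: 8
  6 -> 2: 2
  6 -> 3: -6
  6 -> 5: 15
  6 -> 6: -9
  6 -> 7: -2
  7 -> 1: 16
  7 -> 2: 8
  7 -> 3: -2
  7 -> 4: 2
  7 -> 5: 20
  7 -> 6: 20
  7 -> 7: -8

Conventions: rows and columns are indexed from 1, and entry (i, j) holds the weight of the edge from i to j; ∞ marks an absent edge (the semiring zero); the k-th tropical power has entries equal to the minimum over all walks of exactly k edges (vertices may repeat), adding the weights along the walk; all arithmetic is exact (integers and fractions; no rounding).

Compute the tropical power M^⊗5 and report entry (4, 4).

M^⊗2:
  [-16, -17, -7, -14, -11, -12, -4]
  [5, -1, -9, 7, 10, -12, -5]
  [-10, -11, -4, -8, -5, 2, 0]
  [-17, -18, -7, -15, -12, -3, -3]
  [-9, -1, -3, -5, -4, -4, -1]
  [-8, -7, -15, 0, -6, -18, -11]
  [-7, 0, -10, -6, -2, 5, -16]
M^⊗3:
  [-24, -25, -18, -22, -19, -21, -14]
  [-11, -10, -18, -3, -9, -21, -14]
  [-18, -19, -9, -16, -13, -14, -8]
  [-25, -26, -16, -23, -20, -21, -13]
  [-17, -18, -10, -15, -12, -13, -9]
  [-17, -17, -24, -14, -15, -27, -20]
  [-15, -16, -18, -14, -10, -4, -24]
M^⊗4:
  [-32, -33, -27, -30, -27, -30, -23]
  [-20, -20, -27, -17, -18, -30, -23]
  [-26, -27, -20, -24, -21, -23, -16]
  [-33, -34, -27, -31, -28, -30, -23]
  [-25, -26, -19, -23, -20, -22, -17]
  [-26, -26, -33, -23, -24, -36, -29]
  [-23, -24, -26, -22, -18, -19, -32]
M^⊗5:
  [-40, -41, -36, -38, -35, -39, -32]
  [-29, -29, -36, -26, -27, -39, -32]
  [-34, -35, -29, -32, -29, -32, -25]
  [-41, -42, -36, -39, -36, -39, -32]
  [-33, -34, -28, -31, -28, -31, -25]
  [-35, -35, -42, -32, -33, -45, -38]
  [-31, -32, -34, -30, -26, -28, -40]
Key observation: the optimum is the walk 4->1->1->1->1->4, with weight (-9) + (-8) + (-8) + (-8) + (-6) = -39.
Optimal value attained by: walk 4->1->1->1->1->4.
Answer: (M^⊗5)[4][4] = -39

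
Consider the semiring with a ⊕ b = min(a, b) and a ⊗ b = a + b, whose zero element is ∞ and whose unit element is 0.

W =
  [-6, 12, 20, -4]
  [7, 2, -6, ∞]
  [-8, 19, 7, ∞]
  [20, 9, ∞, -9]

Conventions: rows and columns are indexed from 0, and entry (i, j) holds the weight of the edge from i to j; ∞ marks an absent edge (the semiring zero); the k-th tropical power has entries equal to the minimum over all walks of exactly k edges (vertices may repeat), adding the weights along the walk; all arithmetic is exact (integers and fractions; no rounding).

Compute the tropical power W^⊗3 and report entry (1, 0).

W^⊗2:
  [-12, 5, 6, -13]
  [-14, 4, -4, 3]
  [-14, 4, 12, -12]
  [11, 0, 3, -18]
W^⊗3:
  [-18, -4, -1, -22]
  [-20, -2, -2, -18]
  [-20, -3, -2, -21]
  [-5, -9, -6, -27]
Key observation: the optimum is the walk 1->2->0->0, with weight (-6) + (-8) + (-6) = -20.
Optimal value attained by: walk 1->2->0->0.
Answer: (W^⊗3)[1][0] = -20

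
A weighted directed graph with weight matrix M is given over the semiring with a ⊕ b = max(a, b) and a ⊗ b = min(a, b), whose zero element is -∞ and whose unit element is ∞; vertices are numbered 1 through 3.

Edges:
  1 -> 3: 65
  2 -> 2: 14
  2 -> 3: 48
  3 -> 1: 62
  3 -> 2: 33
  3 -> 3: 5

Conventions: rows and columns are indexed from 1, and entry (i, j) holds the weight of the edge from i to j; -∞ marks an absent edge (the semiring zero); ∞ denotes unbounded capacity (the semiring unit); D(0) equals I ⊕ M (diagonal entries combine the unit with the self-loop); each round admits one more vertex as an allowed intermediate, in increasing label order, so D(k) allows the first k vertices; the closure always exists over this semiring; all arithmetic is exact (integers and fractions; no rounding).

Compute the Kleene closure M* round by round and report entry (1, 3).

D(0):
  [∞, -∞, 65]
  [-∞, ∞, 48]
  [62, 33, ∞]
D(1):
  [∞, -∞, 65]
  [-∞, ∞, 48]
  [62, 33, ∞]
D(2):
  [∞, -∞, 65]
  [-∞, ∞, 48]
  [62, 33, ∞]
D(3):
  [∞, 33, 65]
  [48, ∞, 48]
  [62, 33, ∞]
Answer: M*[1][3] = 65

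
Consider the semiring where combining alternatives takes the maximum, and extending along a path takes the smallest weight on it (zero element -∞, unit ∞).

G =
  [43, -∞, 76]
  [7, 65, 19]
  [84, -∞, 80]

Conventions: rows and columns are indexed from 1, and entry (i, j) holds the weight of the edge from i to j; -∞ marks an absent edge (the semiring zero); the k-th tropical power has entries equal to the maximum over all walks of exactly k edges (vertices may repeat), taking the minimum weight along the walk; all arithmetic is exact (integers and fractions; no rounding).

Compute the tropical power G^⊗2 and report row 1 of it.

G^⊗2:
  [76, -∞, 76]
  [19, 65, 19]
  [80, -∞, 80]
Answer: row 1 of G^⊗2 = [76, -∞, 76]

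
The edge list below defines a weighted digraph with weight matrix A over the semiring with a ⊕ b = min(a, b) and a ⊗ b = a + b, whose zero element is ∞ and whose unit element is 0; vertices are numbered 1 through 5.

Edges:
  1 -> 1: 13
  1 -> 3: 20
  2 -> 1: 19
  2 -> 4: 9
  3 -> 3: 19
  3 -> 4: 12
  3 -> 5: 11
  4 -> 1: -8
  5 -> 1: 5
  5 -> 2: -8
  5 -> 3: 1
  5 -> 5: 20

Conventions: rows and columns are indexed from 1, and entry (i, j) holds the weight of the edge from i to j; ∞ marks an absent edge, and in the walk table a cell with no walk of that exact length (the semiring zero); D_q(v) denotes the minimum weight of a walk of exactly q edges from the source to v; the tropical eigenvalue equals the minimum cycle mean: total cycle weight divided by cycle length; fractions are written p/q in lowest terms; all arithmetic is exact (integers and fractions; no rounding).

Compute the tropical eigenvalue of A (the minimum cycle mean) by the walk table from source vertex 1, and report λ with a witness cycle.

q=0: [0, ∞, ∞, ∞, ∞]
q=1: [13, ∞, 20, ∞, ∞]
q=2: [26, ∞, 33, 32, 31]
q=3: [24, 23, 32, 45, 44]
q=4: [37, 36, 44, 32, 43]
q=5: [24, 35, 44, 45, 55]
Optimal cycle mean attained by: cycle 1->3->5->2->4->1, total 20 + 11 + (-8) + 9 + (-8), length 5.
Answer: λ = 24/5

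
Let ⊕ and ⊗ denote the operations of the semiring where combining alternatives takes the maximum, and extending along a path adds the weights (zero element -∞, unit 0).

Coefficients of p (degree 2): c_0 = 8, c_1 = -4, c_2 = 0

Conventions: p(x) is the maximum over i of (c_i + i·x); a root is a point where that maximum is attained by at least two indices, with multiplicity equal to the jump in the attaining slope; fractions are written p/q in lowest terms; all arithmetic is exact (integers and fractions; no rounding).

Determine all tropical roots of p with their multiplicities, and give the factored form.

hull edge (i=0, c=8) to (i=2, c=0): slope -4, span 2
Factored form: p(x) = 0 ⊗ (x ⊕ 4) ⊗ (x ⊕ 4)
Answer: roots = 4 (mult 2)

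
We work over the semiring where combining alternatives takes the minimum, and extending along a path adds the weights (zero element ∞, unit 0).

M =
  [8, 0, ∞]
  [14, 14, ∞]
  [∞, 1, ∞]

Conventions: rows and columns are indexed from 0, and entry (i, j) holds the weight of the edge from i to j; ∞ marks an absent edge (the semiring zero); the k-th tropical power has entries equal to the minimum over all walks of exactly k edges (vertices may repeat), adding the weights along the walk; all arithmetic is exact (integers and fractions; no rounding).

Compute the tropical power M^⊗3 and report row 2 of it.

M^⊗2:
  [14, 8, ∞]
  [22, 14, ∞]
  [15, 15, ∞]
M^⊗3:
  [22, 14, ∞]
  [28, 22, ∞]
  [23, 15, ∞]
Answer: row 2 of M^⊗3 = [23, 15, ∞]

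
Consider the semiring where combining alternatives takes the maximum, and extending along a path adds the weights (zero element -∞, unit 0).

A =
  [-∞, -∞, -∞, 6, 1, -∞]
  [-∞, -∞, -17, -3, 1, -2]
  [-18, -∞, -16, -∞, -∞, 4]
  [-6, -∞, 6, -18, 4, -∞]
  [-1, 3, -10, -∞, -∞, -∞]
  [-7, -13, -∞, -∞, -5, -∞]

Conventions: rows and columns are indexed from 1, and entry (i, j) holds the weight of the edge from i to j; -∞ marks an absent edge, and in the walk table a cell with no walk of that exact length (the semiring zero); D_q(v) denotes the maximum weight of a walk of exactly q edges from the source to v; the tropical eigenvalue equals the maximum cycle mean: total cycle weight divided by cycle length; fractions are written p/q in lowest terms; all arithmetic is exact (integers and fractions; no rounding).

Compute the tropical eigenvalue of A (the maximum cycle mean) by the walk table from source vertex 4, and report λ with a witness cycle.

q=0: [-∞, -∞, -∞, 0, -∞, -∞]
q=1: [-6, -∞, 6, -18, 4, -∞]
q=2: [3, 7, -6, 0, -5, 10]
q=3: [3, -2, 6, 9, 8, 5]
q=4: [7, 11, 15, 9, 13, 10]
q=5: [12, 16, 15, 13, 13, 19]
q=6: [12, 16, 19, 18, 17, 19]
Optimal cycle mean attained by: cycle 1->4->5->1, total 6 + 4 + (-1), length 3.
Answer: λ = 3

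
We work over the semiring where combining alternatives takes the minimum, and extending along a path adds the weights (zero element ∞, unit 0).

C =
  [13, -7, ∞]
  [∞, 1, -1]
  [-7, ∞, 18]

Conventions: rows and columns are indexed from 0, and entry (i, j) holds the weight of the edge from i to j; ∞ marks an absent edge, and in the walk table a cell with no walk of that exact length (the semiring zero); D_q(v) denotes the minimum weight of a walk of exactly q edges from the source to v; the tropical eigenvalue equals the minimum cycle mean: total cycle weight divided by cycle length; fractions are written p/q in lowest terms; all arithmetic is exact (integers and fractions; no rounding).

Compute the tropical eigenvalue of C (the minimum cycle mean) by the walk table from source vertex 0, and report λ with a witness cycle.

q=0: [0, ∞, ∞]
q=1: [13, -7, ∞]
q=2: [26, -6, -8]
q=3: [-15, -5, -7]
Optimal cycle mean attained by: cycle 0->1->2->0, total (-7) + (-1) + (-7), length 3.
Answer: λ = -5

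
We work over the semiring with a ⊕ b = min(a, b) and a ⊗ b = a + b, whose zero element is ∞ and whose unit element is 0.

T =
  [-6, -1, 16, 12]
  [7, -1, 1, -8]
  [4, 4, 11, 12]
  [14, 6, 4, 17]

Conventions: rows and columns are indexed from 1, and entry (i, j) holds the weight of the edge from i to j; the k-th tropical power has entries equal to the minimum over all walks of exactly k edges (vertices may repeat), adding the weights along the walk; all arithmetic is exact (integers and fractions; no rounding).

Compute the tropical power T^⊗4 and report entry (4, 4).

T^⊗2:
  [-12, -7, 0, -9]
  [1, -2, -4, -9]
  [-2, 3, 5, -4]
  [8, 5, 7, -2]
T^⊗3:
  [-18, -13, -6, -15]
  [-5, -3, -5, -10]
  [-8, -3, 0, -5]
  [2, 4, 2, -3]
T^⊗4:
  [-24, -19, -12, -21]
  [-11, -6, -6, -11]
  [-14, -9, -2, -11]
  [-4, 1, 1, -4]
Key observation: the optimum is the walk 4->2->2->2->4, with weight 6 + (-1) + (-1) + (-8) = -4.
Optimal value attained by: walk 4->2->2->2->4.
Answer: (T^⊗4)[4][4] = -4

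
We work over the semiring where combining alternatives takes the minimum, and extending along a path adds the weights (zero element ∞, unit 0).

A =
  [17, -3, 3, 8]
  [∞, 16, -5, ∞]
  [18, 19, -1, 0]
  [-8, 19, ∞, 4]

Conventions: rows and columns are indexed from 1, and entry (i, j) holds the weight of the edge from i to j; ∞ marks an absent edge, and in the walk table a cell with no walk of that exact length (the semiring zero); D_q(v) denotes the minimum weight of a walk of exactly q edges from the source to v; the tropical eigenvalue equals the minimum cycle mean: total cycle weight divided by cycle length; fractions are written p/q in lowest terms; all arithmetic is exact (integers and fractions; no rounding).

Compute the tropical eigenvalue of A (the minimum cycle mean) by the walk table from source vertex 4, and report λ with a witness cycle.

q=0: [∞, ∞, ∞, 0]
q=1: [-8, 19, ∞, 4]
q=2: [-4, -11, -5, 0]
q=3: [-8, -7, -16, -5]
q=4: [-13, -11, -17, -16]
Optimal cycle mean attained by: cycle 1->2->3->4->1, total (-3) + (-5) + 0 + (-8), length 4.
Answer: λ = -4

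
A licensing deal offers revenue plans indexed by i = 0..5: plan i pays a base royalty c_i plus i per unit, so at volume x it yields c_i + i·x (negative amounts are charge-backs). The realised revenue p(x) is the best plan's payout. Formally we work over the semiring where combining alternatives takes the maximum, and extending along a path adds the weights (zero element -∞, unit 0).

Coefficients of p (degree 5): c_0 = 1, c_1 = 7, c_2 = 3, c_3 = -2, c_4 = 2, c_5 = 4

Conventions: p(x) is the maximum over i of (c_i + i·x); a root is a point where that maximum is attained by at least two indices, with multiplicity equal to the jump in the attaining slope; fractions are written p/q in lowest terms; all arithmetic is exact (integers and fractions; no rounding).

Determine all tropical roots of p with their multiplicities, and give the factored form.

hull edge (i=0, c=1) to (i=1, c=7): slope 6, span 1
hull edge (i=1, c=7) to (i=5, c=4): slope -3/4, span 4
Factored form: p(x) = 4 ⊗ (x ⊕ (-6)) ⊗ (x ⊕ 3/4) ⊗ (x ⊕ 3/4) ⊗ (x ⊕ 3/4) ⊗ (x ⊕ 3/4)
Answer: roots = -6 (mult 1), 3/4 (mult 4)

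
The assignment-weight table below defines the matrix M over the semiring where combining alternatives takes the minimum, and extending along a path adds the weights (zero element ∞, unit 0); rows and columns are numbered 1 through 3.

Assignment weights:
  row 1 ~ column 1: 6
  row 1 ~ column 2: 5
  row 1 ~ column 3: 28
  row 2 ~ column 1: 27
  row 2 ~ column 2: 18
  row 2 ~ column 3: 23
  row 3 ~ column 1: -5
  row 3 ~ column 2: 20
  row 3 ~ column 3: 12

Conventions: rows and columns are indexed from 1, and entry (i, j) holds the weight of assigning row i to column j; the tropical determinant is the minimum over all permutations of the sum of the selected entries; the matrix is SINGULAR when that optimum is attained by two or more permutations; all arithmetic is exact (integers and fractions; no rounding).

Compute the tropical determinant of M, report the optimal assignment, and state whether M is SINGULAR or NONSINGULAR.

σ = (1, 2, 3): 6 + 18 + 12 = 36
σ = (1, 3, 2): 6 + 23 + 20 = 49
σ = (2, 1, 3): 5 + 27 + 12 = 44
σ = (2, 3, 1): 5 + 23 + (-5) = 23
σ = (3, 1, 2): 28 + 27 + 20 = 75
σ = (3, 2, 1): 28 + 18 + (-5) = 41
Optimal value attained by: σ = (2, 3, 1).
Answer: det⊕(M) = 23; verdict: NONSINGULAR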